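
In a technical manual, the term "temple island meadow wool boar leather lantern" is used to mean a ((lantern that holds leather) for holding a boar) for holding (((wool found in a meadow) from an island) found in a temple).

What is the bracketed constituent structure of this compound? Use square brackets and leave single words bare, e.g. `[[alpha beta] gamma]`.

Whole compound: head "lantern" (specifically "boar leather lantern"), modifier "temple island meadow wool".
"temple island meadow wool" → head "wool" (specifically "island meadow wool"), modifier "temple".
"island meadow wool" → head "wool" (specifically "meadow wool"), modifier "island".
"meadow wool" → head "wool", modifier "meadow".
"boar leather lantern" → head "lantern" (specifically "leather lantern"), modifier "boar".
"leather lantern" → head "lantern", modifier "leather".
So the structure is [[temple [island [meadow wool]]] [boar [leather lantern]]].

[[temple [island [meadow wool]]] [boar [leather lantern]]]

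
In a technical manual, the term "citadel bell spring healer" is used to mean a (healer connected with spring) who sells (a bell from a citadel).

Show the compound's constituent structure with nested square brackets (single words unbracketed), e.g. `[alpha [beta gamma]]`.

[[citadel bell] [spring healer]]

Whole compound: head "healer" (specifically "spring healer"), modifier "citadel bell".
Within "citadel bell", the head is "bell" and the modifier is "citadel".
Within "spring healer", the head is "healer" and the modifier is "spring".
So the structure is [[citadel bell] [spring healer]].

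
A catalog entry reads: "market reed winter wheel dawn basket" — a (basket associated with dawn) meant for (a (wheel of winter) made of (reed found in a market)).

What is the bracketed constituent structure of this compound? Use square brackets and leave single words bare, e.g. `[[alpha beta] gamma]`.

[[[market reed] [winter wheel]] [dawn basket]]

Overall it is a kind of basket (specifically "dawn basket"); the modifier is "market reed winter wheel".
"market reed winter wheel" → head "wheel" (specifically "winter wheel"), modifier "market reed".
"market reed" → head "reed", modifier "market".
"winter wheel" → head "wheel", modifier "winter".
"dawn basket" → head "basket", modifier "dawn".
Putting it together: [[[market reed] [winter wheel]] [dawn basket]].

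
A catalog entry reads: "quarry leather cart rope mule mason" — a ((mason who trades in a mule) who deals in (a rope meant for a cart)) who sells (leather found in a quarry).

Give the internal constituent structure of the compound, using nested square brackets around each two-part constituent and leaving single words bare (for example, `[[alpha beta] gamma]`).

At the top level: head "mason" (specifically "cart rope mule mason"); modifier "quarry leather".
Inside "quarry leather": head "leather", modifier "quarry".
Inside "cart rope mule mason": head "mason" (specifically "mule mason"), modifier "cart rope".
Inside "cart rope": head "rope", modifier "cart".
Inside "mule mason": head "mason", modifier "mule".
Putting it together: [[quarry leather] [[cart rope] [mule mason]]].

[[quarry leather] [[cart rope] [mule mason]]]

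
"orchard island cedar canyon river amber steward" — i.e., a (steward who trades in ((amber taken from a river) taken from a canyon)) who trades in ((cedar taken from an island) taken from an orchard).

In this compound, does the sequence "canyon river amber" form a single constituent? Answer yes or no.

yes

The paraphrase groups the words so that "canyon river amber" is one unit: it corresponds to a single parenthesized sub-phrase.
The full structure is [[orchard [island cedar]] [[canyon [river amber]] steward]], in which [canyon river amber] is a constituent.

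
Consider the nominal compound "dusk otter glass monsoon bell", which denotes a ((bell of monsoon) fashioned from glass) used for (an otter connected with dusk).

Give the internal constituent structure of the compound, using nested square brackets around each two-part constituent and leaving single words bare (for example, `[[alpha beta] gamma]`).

[[dusk otter] [glass [monsoon bell]]]

Whole compound: head "bell" (specifically "glass monsoon bell"), modifier "dusk otter".
Within "dusk otter", the head is "otter" and the modifier is "dusk".
Within "glass monsoon bell", the head is "bell" (specifically "monsoon bell") and the modifier is "glass".
Within "monsoon bell", the head is "bell" and the modifier is "monsoon".
Putting it together: [[dusk otter] [glass [monsoon bell]]].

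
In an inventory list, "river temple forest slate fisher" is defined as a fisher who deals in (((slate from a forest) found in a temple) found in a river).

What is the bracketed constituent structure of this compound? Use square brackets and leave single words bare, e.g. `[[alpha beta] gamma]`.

[[river [temple [forest slate]]] fisher]

Overall it is a kind of fisher; the modifier is "river temple forest slate".
Inside "river temple forest slate": head "slate" (specifically "temple forest slate"), modifier "river".
Inside "temple forest slate": head "slate" (specifically "forest slate"), modifier "temple".
Inside "forest slate": head "slate", modifier "forest".
Putting it together: [[river [temple [forest slate]]] fisher].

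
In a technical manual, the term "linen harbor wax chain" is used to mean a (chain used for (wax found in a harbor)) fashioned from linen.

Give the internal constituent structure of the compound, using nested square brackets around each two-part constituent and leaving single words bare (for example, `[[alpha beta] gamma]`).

[linen [[harbor wax] chain]]

Whole compound: head "chain" (specifically "harbor wax chain"), modifier "linen".
Within "harbor wax chain", the head is "chain" and the modifier is "harbor wax".
Within "harbor wax", the head is "wax" and the modifier is "harbor".
Assembled: [linen [[harbor wax] chain]].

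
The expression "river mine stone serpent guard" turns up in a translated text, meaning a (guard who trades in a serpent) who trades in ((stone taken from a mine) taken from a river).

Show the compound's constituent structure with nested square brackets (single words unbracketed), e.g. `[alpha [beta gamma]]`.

[[river [mine stone]] [serpent guard]]

The outermost head in the paraphrase is "guard" (specifically "serpent guard"), modified by "river mine stone".
Inside "river mine stone": head "stone" (specifically "mine stone"), modifier "river".
Inside "mine stone": head "stone", modifier "mine".
Inside "serpent guard": head "guard", modifier "serpent".
Putting it together: [[river [mine stone]] [serpent guard]].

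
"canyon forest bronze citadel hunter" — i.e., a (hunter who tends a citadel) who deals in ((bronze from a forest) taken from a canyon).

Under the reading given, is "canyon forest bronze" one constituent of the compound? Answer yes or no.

The paraphrase groups the words so that "canyon forest bronze" is one unit: it corresponds to a single parenthesized sub-phrase.
The full structure is [[canyon [forest bronze]] [citadel hunter]], in which [canyon forest bronze] is a constituent.

yes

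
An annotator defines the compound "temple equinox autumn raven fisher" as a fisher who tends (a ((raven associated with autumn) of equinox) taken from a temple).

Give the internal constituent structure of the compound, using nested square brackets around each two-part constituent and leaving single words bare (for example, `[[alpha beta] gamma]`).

[[temple [equinox [autumn raven]]] fisher]

Whole compound: head "fisher", modifier "temple equinox autumn raven".
Within "temple equinox autumn raven", the head is "raven" (specifically "equinox autumn raven") and the modifier is "temple".
Within "equinox autumn raven", the head is "raven" (specifically "autumn raven") and the modifier is "equinox".
Within "autumn raven", the head is "raven" and the modifier is "autumn".
Putting it together: [[temple [equinox [autumn raven]]] fisher].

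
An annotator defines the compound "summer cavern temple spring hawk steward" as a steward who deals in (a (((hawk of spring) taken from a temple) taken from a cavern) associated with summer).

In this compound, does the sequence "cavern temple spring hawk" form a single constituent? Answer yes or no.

The paraphrase groups the words so that "cavern temple spring hawk" is one unit: it corresponds to a single parenthesized sub-phrase.
The full structure is [[summer [cavern [temple [spring hawk]]]] steward], in which [cavern temple spring hawk] is a constituent.

yes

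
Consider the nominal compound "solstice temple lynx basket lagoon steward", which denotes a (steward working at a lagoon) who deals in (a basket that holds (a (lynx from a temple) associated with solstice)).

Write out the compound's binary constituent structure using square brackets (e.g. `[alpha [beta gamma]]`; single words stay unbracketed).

[[[solstice [temple lynx]] basket] [lagoon steward]]

Whole compound: head "steward" (specifically "lagoon steward"), modifier "solstice temple lynx basket".
"solstice temple lynx basket" → head "basket", modifier "solstice temple lynx".
"solstice temple lynx" → head "lynx" (specifically "temple lynx"), modifier "solstice".
"temple lynx" → head "lynx", modifier "temple".
"lagoon steward" → head "steward", modifier "lagoon".
Putting it together: [[[solstice [temple lynx]] basket] [lagoon steward]].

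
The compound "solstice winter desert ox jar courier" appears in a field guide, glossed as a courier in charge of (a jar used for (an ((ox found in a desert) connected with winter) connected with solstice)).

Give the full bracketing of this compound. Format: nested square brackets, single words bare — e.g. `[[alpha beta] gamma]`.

At the top level: head "courier"; modifier "solstice winter desert ox jar".
"solstice winter desert ox jar" → head "jar", modifier "solstice winter desert ox".
"solstice winter desert ox" → head "ox" (specifically "winter desert ox"), modifier "solstice".
"winter desert ox" → head "ox" (specifically "desert ox"), modifier "winter".
"desert ox" → head "ox", modifier "desert".
So the structure is [[[solstice [winter [desert ox]]] jar] courier].

[[[solstice [winter [desert ox]]] jar] courier]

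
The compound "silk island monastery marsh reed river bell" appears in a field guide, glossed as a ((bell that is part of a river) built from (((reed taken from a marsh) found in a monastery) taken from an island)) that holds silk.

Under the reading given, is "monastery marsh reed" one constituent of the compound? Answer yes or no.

The paraphrase groups the words so that "monastery marsh reed" is one unit: it corresponds to a single parenthesized sub-phrase.
The full structure is [silk [[island [monastery [marsh reed]]] [river bell]]], in which [monastery marsh reed] is a constituent.

yes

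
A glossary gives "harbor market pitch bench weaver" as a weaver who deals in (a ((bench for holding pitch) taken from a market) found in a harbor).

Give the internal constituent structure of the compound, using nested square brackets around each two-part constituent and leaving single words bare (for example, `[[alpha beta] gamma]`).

Overall it is a kind of weaver; the modifier is "harbor market pitch bench".
Within "harbor market pitch bench", the head is "bench" (specifically "market pitch bench") and the modifier is "harbor".
Within "market pitch bench", the head is "bench" (specifically "pitch bench") and the modifier is "market".
Within "pitch bench", the head is "bench" and the modifier is "pitch".
So the structure is [[harbor [market [pitch bench]]] weaver].

[[harbor [market [pitch bench]]] weaver]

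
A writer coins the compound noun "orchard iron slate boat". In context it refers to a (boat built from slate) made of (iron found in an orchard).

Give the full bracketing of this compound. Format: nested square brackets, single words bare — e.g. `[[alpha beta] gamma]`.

Overall it is a kind of boat (specifically "slate boat"); the modifier is "orchard iron".
Within "orchard iron", the head is "iron" and the modifier is "orchard".
Within "slate boat", the head is "boat" and the modifier is "slate".
So the structure is [[orchard iron] [slate boat]].

[[orchard iron] [slate boat]]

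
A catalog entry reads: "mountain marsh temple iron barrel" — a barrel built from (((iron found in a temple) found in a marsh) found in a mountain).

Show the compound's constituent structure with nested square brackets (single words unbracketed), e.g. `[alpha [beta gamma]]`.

[[mountain [marsh [temple iron]]] barrel]

The outermost head in the paraphrase is "barrel", modified by "mountain marsh temple iron".
Within "mountain marsh temple iron", the head is "iron" (specifically "marsh temple iron") and the modifier is "mountain".
Within "marsh temple iron", the head is "iron" (specifically "temple iron") and the modifier is "marsh".
Within "temple iron", the head is "iron" and the modifier is "temple".
So the structure is [[mountain [marsh [temple iron]]] barrel].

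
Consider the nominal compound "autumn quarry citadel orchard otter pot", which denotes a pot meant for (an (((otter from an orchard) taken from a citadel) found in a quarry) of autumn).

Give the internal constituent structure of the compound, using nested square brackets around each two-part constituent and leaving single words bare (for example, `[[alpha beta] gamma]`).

Overall it is a kind of pot; the modifier is "autumn quarry citadel orchard otter".
Within "autumn quarry citadel orchard otter", the head is "otter" (specifically "quarry citadel orchard otter") and the modifier is "autumn".
Within "quarry citadel orchard otter", the head is "otter" (specifically "citadel orchard otter") and the modifier is "quarry".
Within "citadel orchard otter", the head is "otter" (specifically "orchard otter") and the modifier is "citadel".
Within "orchard otter", the head is "otter" and the modifier is "orchard".
Assembled: [[autumn [quarry [citadel [orchard otter]]]] pot].

[[autumn [quarry [citadel [orchard otter]]]] pot]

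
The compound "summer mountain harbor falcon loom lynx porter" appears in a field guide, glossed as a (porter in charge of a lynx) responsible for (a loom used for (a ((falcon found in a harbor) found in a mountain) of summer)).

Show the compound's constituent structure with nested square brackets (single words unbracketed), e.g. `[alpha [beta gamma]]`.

[[[summer [mountain [harbor falcon]]] loom] [lynx porter]]

Whole compound: head "porter" (specifically "lynx porter"), modifier "summer mountain harbor falcon loom".
Within "summer mountain harbor falcon loom", the head is "loom" and the modifier is "summer mountain harbor falcon".
Within "summer mountain harbor falcon", the head is "falcon" (specifically "mountain harbor falcon") and the modifier is "summer".
Within "mountain harbor falcon", the head is "falcon" (specifically "harbor falcon") and the modifier is "mountain".
Within "harbor falcon", the head is "falcon" and the modifier is "harbor".
Within "lynx porter", the head is "porter" and the modifier is "lynx".
So the structure is [[[summer [mountain [harbor falcon]]] loom] [lynx porter]].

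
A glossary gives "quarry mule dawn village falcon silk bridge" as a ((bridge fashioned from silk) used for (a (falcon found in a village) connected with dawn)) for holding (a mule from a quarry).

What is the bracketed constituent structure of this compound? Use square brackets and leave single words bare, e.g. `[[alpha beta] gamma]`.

[[quarry mule] [[dawn [village falcon]] [silk bridge]]]

At the top level: head "bridge" (specifically "dawn village falcon silk bridge"); modifier "quarry mule".
Inside "quarry mule": head "mule", modifier "quarry".
Inside "dawn village falcon silk bridge": head "bridge" (specifically "silk bridge"), modifier "dawn village falcon".
Inside "dawn village falcon": head "falcon" (specifically "village falcon"), modifier "dawn".
Inside "village falcon": head "falcon", modifier "village".
Inside "silk bridge": head "bridge", modifier "silk".
So the structure is [[quarry mule] [[dawn [village falcon]] [silk bridge]]].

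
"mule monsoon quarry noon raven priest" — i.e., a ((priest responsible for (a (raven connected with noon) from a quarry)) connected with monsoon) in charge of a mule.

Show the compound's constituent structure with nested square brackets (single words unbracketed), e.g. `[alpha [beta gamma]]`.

[mule [monsoon [[quarry [noon raven]] priest]]]

Overall it is a kind of priest (specifically "monsoon quarry noon raven priest"); the modifier is "mule".
"monsoon quarry noon raven priest" → head "priest" (specifically "quarry noon raven priest"), modifier "monsoon".
"quarry noon raven priest" → head "priest", modifier "quarry noon raven".
"quarry noon raven" → head "raven" (specifically "noon raven"), modifier "quarry".
"noon raven" → head "raven", modifier "noon".
So the structure is [mule [monsoon [[quarry [noon raven]] priest]]].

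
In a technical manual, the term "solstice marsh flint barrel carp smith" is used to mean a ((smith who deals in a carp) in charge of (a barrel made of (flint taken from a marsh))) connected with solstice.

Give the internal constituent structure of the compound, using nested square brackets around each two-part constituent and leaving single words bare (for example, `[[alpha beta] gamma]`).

The outermost head in the paraphrase is "smith" (specifically "marsh flint barrel carp smith"), modified by "solstice".
Within "marsh flint barrel carp smith", the head is "smith" (specifically "carp smith") and the modifier is "marsh flint barrel".
Within "marsh flint barrel", the head is "barrel" and the modifier is "marsh flint".
Within "marsh flint", the head is "flint" and the modifier is "marsh".
Within "carp smith", the head is "smith" and the modifier is "carp".
Putting it together: [solstice [[[marsh flint] barrel] [carp smith]]].

[solstice [[[marsh flint] barrel] [carp smith]]]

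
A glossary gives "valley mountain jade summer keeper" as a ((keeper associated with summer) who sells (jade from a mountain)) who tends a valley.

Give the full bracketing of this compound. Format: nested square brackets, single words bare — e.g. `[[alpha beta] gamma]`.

[valley [[mountain jade] [summer keeper]]]

Whole compound: head "keeper" (specifically "mountain jade summer keeper"), modifier "valley".
Inside "mountain jade summer keeper": head "keeper" (specifically "summer keeper"), modifier "mountain jade".
Inside "mountain jade": head "jade", modifier "mountain".
Inside "summer keeper": head "keeper", modifier "summer".
Assembled: [valley [[mountain jade] [summer keeper]]].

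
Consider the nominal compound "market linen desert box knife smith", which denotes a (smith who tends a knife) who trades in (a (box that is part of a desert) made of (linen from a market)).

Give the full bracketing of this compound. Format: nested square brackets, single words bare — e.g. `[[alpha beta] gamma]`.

The outermost head in the paraphrase is "smith" (specifically "knife smith"), modified by "market linen desert box".
Inside "market linen desert box": head "box" (specifically "desert box"), modifier "market linen".
Inside "market linen": head "linen", modifier "market".
Inside "desert box": head "box", modifier "desert".
Inside "knife smith": head "smith", modifier "knife".
Assembled: [[[market linen] [desert box]] [knife smith]].

[[[market linen] [desert box]] [knife smith]]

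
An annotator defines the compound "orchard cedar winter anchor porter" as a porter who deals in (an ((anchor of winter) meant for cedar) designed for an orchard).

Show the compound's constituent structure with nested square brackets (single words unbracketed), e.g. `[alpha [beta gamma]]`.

At the top level: head "porter"; modifier "orchard cedar winter anchor".
Within "orchard cedar winter anchor", the head is "anchor" (specifically "cedar winter anchor") and the modifier is "orchard".
Within "cedar winter anchor", the head is "anchor" (specifically "winter anchor") and the modifier is "cedar".
Within "winter anchor", the head is "anchor" and the modifier is "winter".
Putting it together: [[orchard [cedar [winter anchor]]] porter].

[[orchard [cedar [winter anchor]]] porter]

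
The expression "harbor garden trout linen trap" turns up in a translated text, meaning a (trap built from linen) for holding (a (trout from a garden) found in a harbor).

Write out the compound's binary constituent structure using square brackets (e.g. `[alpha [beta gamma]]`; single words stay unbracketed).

Overall it is a kind of trap (specifically "linen trap"); the modifier is "harbor garden trout".
Within "harbor garden trout", the head is "trout" (specifically "garden trout") and the modifier is "harbor".
Within "garden trout", the head is "trout" and the modifier is "garden".
Within "linen trap", the head is "trap" and the modifier is "linen".
Putting it together: [[harbor [garden trout]] [linen trap]].

[[harbor [garden trout]] [linen trap]]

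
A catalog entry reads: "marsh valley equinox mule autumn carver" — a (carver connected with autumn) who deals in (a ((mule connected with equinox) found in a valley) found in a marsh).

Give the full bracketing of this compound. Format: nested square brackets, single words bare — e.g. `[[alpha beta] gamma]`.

[[marsh [valley [equinox mule]]] [autumn carver]]

The outermost head in the paraphrase is "carver" (specifically "autumn carver"), modified by "marsh valley equinox mule".
"marsh valley equinox mule" → head "mule" (specifically "valley equinox mule"), modifier "marsh".
"valley equinox mule" → head "mule" (specifically "equinox mule"), modifier "valley".
"equinox mule" → head "mule", modifier "equinox".
"autumn carver" → head "carver", modifier "autumn".
So the structure is [[marsh [valley [equinox mule]]] [autumn carver]].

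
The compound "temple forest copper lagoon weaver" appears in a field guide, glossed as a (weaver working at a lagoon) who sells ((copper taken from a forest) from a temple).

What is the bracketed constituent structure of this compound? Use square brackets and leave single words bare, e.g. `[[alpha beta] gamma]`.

At the top level: head "weaver" (specifically "lagoon weaver"); modifier "temple forest copper".
"temple forest copper" → head "copper" (specifically "forest copper"), modifier "temple".
"forest copper" → head "copper", modifier "forest".
"lagoon weaver" → head "weaver", modifier "lagoon".
Putting it together: [[temple [forest copper]] [lagoon weaver]].

[[temple [forest copper]] [lagoon weaver]]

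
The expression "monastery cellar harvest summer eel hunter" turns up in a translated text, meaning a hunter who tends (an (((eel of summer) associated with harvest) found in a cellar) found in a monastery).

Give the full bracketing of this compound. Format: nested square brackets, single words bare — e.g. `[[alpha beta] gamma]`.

At the top level: head "hunter"; modifier "monastery cellar harvest summer eel".
"monastery cellar harvest summer eel" → head "eel" (specifically "cellar harvest summer eel"), modifier "monastery".
"cellar harvest summer eel" → head "eel" (specifically "harvest summer eel"), modifier "cellar".
"harvest summer eel" → head "eel" (specifically "summer eel"), modifier "harvest".
"summer eel" → head "eel", modifier "summer".
So the structure is [[monastery [cellar [harvest [summer eel]]]] hunter].

[[monastery [cellar [harvest [summer eel]]]] hunter]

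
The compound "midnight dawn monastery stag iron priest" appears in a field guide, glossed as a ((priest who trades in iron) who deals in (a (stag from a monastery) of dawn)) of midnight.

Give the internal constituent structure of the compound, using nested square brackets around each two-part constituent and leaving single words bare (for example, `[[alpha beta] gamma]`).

[midnight [[dawn [monastery stag]] [iron priest]]]

Whole compound: head "priest" (specifically "dawn monastery stag iron priest"), modifier "midnight".
Within "dawn monastery stag iron priest", the head is "priest" (specifically "iron priest") and the modifier is "dawn monastery stag".
Within "dawn monastery stag", the head is "stag" (specifically "monastery stag") and the modifier is "dawn".
Within "monastery stag", the head is "stag" and the modifier is "monastery".
Within "iron priest", the head is "priest" and the modifier is "iron".
So the structure is [midnight [[dawn [monastery stag]] [iron priest]]].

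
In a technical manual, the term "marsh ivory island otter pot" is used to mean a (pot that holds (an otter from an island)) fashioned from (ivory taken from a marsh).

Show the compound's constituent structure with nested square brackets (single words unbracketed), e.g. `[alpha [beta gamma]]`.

Whole compound: head "pot" (specifically "island otter pot"), modifier "marsh ivory".
Within "marsh ivory", the head is "ivory" and the modifier is "marsh".
Within "island otter pot", the head is "pot" and the modifier is "island otter".
Within "island otter", the head is "otter" and the modifier is "island".
Putting it together: [[marsh ivory] [[island otter] pot]].

[[marsh ivory] [[island otter] pot]]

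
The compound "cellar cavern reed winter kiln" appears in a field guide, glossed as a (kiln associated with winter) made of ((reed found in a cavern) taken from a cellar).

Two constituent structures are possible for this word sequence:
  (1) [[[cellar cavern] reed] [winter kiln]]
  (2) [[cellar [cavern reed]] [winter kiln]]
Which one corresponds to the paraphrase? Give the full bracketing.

[[cellar [cavern reed]] [winter kiln]]

The paraphrase's head is the "kiln" part ("winter kiln"); its modifier is "cellar cavern reed".
That top-level split, carried through the inner groups, gives [[cellar [cavern reed]] [winter kiln]].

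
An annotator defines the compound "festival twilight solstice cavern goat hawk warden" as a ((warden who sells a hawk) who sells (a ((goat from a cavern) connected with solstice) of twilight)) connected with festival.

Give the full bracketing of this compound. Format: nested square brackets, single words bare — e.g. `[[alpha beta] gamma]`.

[festival [[twilight [solstice [cavern goat]]] [hawk warden]]]

The outermost head in the paraphrase is "warden" (specifically "twilight solstice cavern goat hawk warden"), modified by "festival".
Inside "twilight solstice cavern goat hawk warden": head "warden" (specifically "hawk warden"), modifier "twilight solstice cavern goat".
Inside "twilight solstice cavern goat": head "goat" (specifically "solstice cavern goat"), modifier "twilight".
Inside "solstice cavern goat": head "goat" (specifically "cavern goat"), modifier "solstice".
Inside "cavern goat": head "goat", modifier "cavern".
Inside "hawk warden": head "warden", modifier "hawk".
So the structure is [festival [[twilight [solstice [cavern goat]]] [hawk warden]]].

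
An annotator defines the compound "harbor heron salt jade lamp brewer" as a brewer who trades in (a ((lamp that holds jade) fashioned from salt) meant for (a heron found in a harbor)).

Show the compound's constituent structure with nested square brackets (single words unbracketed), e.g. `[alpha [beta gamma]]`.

The outermost head in the paraphrase is "brewer", modified by "harbor heron salt jade lamp".
Inside "harbor heron salt jade lamp": head "lamp" (specifically "salt jade lamp"), modifier "harbor heron".
Inside "harbor heron": head "heron", modifier "harbor".
Inside "salt jade lamp": head "lamp" (specifically "jade lamp"), modifier "salt".
Inside "jade lamp": head "lamp", modifier "jade".
Putting it together: [[[harbor heron] [salt [jade lamp]]] brewer].

[[[harbor heron] [salt [jade lamp]]] brewer]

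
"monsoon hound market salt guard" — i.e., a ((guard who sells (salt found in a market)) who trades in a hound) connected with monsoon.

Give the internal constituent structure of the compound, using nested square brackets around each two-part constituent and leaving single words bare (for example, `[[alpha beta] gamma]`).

[monsoon [hound [[market salt] guard]]]

Overall it is a kind of guard (specifically "hound market salt guard"); the modifier is "monsoon".
"hound market salt guard" → head "guard" (specifically "market salt guard"), modifier "hound".
"market salt guard" → head "guard", modifier "market salt".
"market salt" → head "salt", modifier "market".
So the structure is [monsoon [hound [[market salt] guard]]].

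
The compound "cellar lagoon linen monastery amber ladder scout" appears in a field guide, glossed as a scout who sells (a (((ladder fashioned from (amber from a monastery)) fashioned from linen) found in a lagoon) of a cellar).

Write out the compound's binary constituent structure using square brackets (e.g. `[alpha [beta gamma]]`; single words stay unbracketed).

[[cellar [lagoon [linen [[monastery amber] ladder]]]] scout]

The outermost head in the paraphrase is "scout", modified by "cellar lagoon linen monastery amber ladder".
"cellar lagoon linen monastery amber ladder" → head "ladder" (specifically "lagoon linen monastery amber ladder"), modifier "cellar".
"lagoon linen monastery amber ladder" → head "ladder" (specifically "linen monastery amber ladder"), modifier "lagoon".
"linen monastery amber ladder" → head "ladder" (specifically "monastery amber ladder"), modifier "linen".
"monastery amber ladder" → head "ladder", modifier "monastery amber".
"monastery amber" → head "amber", modifier "monastery".
So the structure is [[cellar [lagoon [linen [[monastery amber] ladder]]]] scout].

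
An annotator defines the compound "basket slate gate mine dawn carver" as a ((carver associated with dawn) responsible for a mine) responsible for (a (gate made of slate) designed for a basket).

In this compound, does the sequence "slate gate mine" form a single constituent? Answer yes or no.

The top-level split is [basket slate gate] [mine dawn carver]; the full structure is [[basket [slate gate]] [mine [dawn carver]]].
"slate gate mine" straddles a constituent boundary, so it is not a single unit.

no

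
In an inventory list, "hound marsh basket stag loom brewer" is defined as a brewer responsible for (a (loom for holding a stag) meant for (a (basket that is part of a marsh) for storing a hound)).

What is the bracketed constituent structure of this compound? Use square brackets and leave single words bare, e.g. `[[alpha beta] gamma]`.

[[[hound [marsh basket]] [stag loom]] brewer]

At the top level: head "brewer"; modifier "hound marsh basket stag loom".
"hound marsh basket stag loom" → head "loom" (specifically "stag loom"), modifier "hound marsh basket".
"hound marsh basket" → head "basket" (specifically "marsh basket"), modifier "hound".
"marsh basket" → head "basket", modifier "marsh".
"stag loom" → head "loom", modifier "stag".
So the structure is [[[hound [marsh basket]] [stag loom]] brewer].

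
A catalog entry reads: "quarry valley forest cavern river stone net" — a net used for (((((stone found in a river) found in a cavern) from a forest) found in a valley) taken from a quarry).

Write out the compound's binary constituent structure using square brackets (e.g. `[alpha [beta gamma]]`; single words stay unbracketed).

[[quarry [valley [forest [cavern [river stone]]]]] net]

The outermost head in the paraphrase is "net", modified by "quarry valley forest cavern river stone".
"quarry valley forest cavern river stone" → head "stone" (specifically "valley forest cavern river stone"), modifier "quarry".
"valley forest cavern river stone" → head "stone" (specifically "forest cavern river stone"), modifier "valley".
"forest cavern river stone" → head "stone" (specifically "cavern river stone"), modifier "forest".
"cavern river stone" → head "stone" (specifically "river stone"), modifier "cavern".
"river stone" → head "stone", modifier "river".
Putting it together: [[quarry [valley [forest [cavern [river stone]]]]] net].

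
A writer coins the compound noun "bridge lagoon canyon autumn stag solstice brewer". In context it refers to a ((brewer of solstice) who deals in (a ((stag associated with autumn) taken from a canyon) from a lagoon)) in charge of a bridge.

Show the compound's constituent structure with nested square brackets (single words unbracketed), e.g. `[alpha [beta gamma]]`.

The outermost head in the paraphrase is "brewer" (specifically "lagoon canyon autumn stag solstice brewer"), modified by "bridge".
"lagoon canyon autumn stag solstice brewer" → head "brewer" (specifically "solstice brewer"), modifier "lagoon canyon autumn stag".
"lagoon canyon autumn stag" → head "stag" (specifically "canyon autumn stag"), modifier "lagoon".
"canyon autumn stag" → head "stag" (specifically "autumn stag"), modifier "canyon".
"autumn stag" → head "stag", modifier "autumn".
"solstice brewer" → head "brewer", modifier "solstice".
Putting it together: [bridge [[lagoon [canyon [autumn stag]]] [solstice brewer]]].

[bridge [[lagoon [canyon [autumn stag]]] [solstice brewer]]]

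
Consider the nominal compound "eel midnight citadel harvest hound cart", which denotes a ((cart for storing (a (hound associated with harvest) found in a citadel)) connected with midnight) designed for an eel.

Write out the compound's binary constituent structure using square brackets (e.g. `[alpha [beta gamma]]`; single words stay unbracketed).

[eel [midnight [[citadel [harvest hound]] cart]]]

Overall it is a kind of cart (specifically "midnight citadel harvest hound cart"); the modifier is "eel".
"midnight citadel harvest hound cart" → head "cart" (specifically "citadel harvest hound cart"), modifier "midnight".
"citadel harvest hound cart" → head "cart", modifier "citadel harvest hound".
"citadel harvest hound" → head "hound" (specifically "harvest hound"), modifier "citadel".
"harvest hound" → head "hound", modifier "harvest".
Assembled: [eel [midnight [[citadel [harvest hound]] cart]]].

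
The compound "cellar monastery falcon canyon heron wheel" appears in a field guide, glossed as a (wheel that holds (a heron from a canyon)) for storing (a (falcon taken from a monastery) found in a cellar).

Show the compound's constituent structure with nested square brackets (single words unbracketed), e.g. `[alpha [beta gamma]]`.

The outermost head in the paraphrase is "wheel" (specifically "canyon heron wheel"), modified by "cellar monastery falcon".
Within "cellar monastery falcon", the head is "falcon" (specifically "monastery falcon") and the modifier is "cellar".
Within "monastery falcon", the head is "falcon" and the modifier is "monastery".
Within "canyon heron wheel", the head is "wheel" and the modifier is "canyon heron".
Within "canyon heron", the head is "heron" and the modifier is "canyon".
Assembled: [[cellar [monastery falcon]] [[canyon heron] wheel]].

[[cellar [monastery falcon]] [[canyon heron] wheel]]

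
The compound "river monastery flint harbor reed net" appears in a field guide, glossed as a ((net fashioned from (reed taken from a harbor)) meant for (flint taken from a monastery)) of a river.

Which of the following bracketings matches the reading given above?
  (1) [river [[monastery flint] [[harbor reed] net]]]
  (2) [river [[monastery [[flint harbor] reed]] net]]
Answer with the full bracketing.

[river [[monastery flint] [[harbor reed] net]]]

The paraphrase's head is the "net" part ("monastery flint harbor reed net"); its modifier is "river".
That top-level split, carried through the inner groups, gives [river [[monastery flint] [[harbor reed] net]]].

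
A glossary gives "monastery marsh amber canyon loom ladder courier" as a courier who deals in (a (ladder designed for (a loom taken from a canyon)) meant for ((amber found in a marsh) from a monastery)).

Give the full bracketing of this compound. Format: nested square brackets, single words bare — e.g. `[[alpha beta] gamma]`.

[[[monastery [marsh amber]] [[canyon loom] ladder]] courier]

At the top level: head "courier"; modifier "monastery marsh amber canyon loom ladder".
Within "monastery marsh amber canyon loom ladder", the head is "ladder" (specifically "canyon loom ladder") and the modifier is "monastery marsh amber".
Within "monastery marsh amber", the head is "amber" (specifically "marsh amber") and the modifier is "monastery".
Within "marsh amber", the head is "amber" and the modifier is "marsh".
Within "canyon loom ladder", the head is "ladder" and the modifier is "canyon loom".
Within "canyon loom", the head is "loom" and the modifier is "canyon".
So the structure is [[[monastery [marsh amber]] [[canyon loom] ladder]] courier].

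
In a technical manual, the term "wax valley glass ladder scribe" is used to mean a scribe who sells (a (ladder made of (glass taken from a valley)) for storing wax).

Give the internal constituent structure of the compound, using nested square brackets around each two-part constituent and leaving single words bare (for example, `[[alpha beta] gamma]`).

Overall it is a kind of scribe; the modifier is "wax valley glass ladder".
"wax valley glass ladder" → head "ladder" (specifically "valley glass ladder"), modifier "wax".
"valley glass ladder" → head "ladder", modifier "valley glass".
"valley glass" → head "glass", modifier "valley".
Putting it together: [[wax [[valley glass] ladder]] scribe].

[[wax [[valley glass] ladder]] scribe]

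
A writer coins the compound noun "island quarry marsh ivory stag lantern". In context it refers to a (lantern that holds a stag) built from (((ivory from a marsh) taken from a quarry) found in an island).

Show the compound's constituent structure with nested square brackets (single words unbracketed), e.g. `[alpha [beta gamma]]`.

The outermost head in the paraphrase is "lantern" (specifically "stag lantern"), modified by "island quarry marsh ivory".
Within "island quarry marsh ivory", the head is "ivory" (specifically "quarry marsh ivory") and the modifier is "island".
Within "quarry marsh ivory", the head is "ivory" (specifically "marsh ivory") and the modifier is "quarry".
Within "marsh ivory", the head is "ivory" and the modifier is "marsh".
Within "stag lantern", the head is "lantern" and the modifier is "stag".
Putting it together: [[island [quarry [marsh ivory]]] [stag lantern]].

[[island [quarry [marsh ivory]]] [stag lantern]]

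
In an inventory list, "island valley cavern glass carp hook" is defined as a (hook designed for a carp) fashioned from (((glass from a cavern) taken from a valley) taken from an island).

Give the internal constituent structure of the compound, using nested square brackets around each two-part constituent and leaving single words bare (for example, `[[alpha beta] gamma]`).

[[island [valley [cavern glass]]] [carp hook]]

The outermost head in the paraphrase is "hook" (specifically "carp hook"), modified by "island valley cavern glass".
Within "island valley cavern glass", the head is "glass" (specifically "valley cavern glass") and the modifier is "island".
Within "valley cavern glass", the head is "glass" (specifically "cavern glass") and the modifier is "valley".
Within "cavern glass", the head is "glass" and the modifier is "cavern".
Within "carp hook", the head is "hook" and the modifier is "carp".
Assembled: [[island [valley [cavern glass]]] [carp hook]].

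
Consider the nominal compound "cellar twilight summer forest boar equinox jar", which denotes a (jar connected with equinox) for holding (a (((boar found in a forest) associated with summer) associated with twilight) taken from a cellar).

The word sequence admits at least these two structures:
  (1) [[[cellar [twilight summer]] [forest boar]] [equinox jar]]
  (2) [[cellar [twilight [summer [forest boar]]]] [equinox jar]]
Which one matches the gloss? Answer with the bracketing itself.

The paraphrase's head is the "jar" part ("equinox jar"); its modifier is "cellar twilight summer forest boar".
That top-level split, carried through the inner groups, gives [[cellar [twilight [summer [forest boar]]]] [equinox jar]].

[[cellar [twilight [summer [forest boar]]]] [equinox jar]]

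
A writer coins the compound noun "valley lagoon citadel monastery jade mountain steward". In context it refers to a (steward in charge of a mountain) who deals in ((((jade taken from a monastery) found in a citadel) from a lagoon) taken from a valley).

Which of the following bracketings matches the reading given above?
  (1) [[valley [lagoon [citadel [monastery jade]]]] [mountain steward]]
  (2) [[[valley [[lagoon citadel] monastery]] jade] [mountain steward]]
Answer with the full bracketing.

The paraphrase's head is the "steward" part ("mountain steward"); its modifier is "valley lagoon citadel monastery jade".
That top-level split, carried through the inner groups, gives [[valley [lagoon [citadel [monastery jade]]]] [mountain steward]].

[[valley [lagoon [citadel [monastery jade]]]] [mountain steward]]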